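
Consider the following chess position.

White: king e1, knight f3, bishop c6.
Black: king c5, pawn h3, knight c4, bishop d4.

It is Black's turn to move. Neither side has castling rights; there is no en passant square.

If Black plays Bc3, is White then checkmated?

no

After Bc3: white king on e1; in check: yes, from the black bishop on c3.
White has 5 legal replies: Kf2, Ke2, Kf1, Kd1, Nd2.
In check but a legal move exists → not checkmate.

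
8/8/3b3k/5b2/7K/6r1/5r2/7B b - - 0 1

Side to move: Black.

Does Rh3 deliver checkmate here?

yes

After Rh3: white king on h4; in check: yes, from the black rook on h3.
King squares — g3: attacked by Rh3; h3: attacked by Bf5; g4: attacked by Bf5; g5: attacked by Kh6; h5: attacked by Rh3.
White has no legal moves → checkmate.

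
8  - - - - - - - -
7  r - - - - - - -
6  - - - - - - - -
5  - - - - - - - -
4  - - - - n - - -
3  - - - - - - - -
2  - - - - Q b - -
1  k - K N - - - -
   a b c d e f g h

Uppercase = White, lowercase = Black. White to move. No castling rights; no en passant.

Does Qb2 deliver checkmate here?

After Qb2: black king on a1; in check: yes, from the white queen on b2.
King squares — b1: attacked by Kc1; a2: attacked by Qb2; b2: attacked by Kc1.
Black has no legal moves → checkmate.

yes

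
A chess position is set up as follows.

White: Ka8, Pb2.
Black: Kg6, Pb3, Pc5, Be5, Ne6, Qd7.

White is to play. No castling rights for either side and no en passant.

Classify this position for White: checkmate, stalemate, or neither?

stalemate

White to move; white king on a8.
In check: no.
King squares — a7: attacked by Qd7; b7: attacked by Qd7; b8: attacked by Be5.
Legal moves for White: none.
Not in check and no legal moves → stalemate.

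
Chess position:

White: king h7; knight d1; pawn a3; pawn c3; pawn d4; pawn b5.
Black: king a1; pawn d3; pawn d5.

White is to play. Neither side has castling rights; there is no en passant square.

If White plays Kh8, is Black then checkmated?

After Kh8: black king on a1; in check: no.
Black is not in check, so this cannot be checkmate.

no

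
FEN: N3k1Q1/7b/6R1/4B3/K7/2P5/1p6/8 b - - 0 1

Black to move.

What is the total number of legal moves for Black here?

Black to move; king on e8.
In check: yes, from the white queen on g8.
Legal moves: Ke7, Kd7, Bxg8.
Count: 3.

3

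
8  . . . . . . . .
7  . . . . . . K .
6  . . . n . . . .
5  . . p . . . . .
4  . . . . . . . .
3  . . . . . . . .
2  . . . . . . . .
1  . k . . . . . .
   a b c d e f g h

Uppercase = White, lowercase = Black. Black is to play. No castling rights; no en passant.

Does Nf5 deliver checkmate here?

After Nf5: white king on g7; in check: yes, from the black knight on f5.
White has 7 legal replies: Kh8, Kg8, Kf8, Kh7, Kf7, Kg6, Kf6.
In check but a legal move exists → not checkmate.

no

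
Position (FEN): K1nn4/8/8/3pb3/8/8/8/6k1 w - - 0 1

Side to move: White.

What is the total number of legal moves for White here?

White to move; king on a8.
In check: no.
Legal moves: none.
Count: 0.

0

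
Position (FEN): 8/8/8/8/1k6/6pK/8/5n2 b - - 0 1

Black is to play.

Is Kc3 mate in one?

After Kc3: white king on h3; in check: no.
White is not in check, so this cannot be checkmate.

no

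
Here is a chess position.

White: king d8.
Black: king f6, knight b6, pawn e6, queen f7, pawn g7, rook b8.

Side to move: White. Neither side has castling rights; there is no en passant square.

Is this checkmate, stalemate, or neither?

White to move; white king on d8.
In check: yes, from the black rook on b8.
King squares — c7: attacked by Qf7; d7: attacked by Nb6; e7: attacked by Kf6; c8: attacked by Nb6; e8: attacked by Qf7.
Legal moves for White: none.
In check with no legal moves → checkmate.

checkmate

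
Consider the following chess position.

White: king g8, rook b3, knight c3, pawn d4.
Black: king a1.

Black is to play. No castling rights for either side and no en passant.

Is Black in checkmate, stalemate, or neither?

Black to move; black king on a1.
In check: no.
King squares — b1: attacked by Rb3; a2: attacked by Nc3; b2: attacked by Rb3.
Legal moves for Black: none.
Not in check and no legal moves → stalemate.

stalemate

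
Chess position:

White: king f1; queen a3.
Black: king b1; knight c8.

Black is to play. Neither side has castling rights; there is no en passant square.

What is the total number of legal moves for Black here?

Black to move; king on b1.
In check: no.
Legal moves: Ne7, Na7, Nd6, Nb6, Kc2.
Count: 5.

5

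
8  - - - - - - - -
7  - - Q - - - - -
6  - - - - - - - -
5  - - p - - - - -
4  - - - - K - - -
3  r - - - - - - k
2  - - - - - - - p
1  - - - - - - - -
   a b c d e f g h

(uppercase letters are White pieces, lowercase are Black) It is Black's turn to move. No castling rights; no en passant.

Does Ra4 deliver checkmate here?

After Ra4: white king on e4; in check: yes, from the black rook on a4.
White has 6 legal replies: Kf5, Ke5, Kd5, Kf3, Ke3, Kd3.
In check but a legal move exists → not checkmate.

no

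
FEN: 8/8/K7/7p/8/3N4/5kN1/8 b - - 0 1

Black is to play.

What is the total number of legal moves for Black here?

Black to move; king on f2.
In check: yes, from the white knight on d3.
Legal moves: Kg3, Kf3, Kxg2, Ke2, Kg1, Kf1.
Count: 6.

6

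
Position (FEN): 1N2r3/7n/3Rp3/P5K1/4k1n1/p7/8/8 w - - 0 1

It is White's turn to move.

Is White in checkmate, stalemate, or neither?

neither

White to move; white king on g5.
In check: yes, from the black knight on h7.
King squares — f4: attacked by Ke4; g4: available; h4: available; f5: attacked by Ke4; h5: available; f6: attacked by Ng4; g6: available; h6: attacked by Ng4.
Legal moves for White: Kg6, Kh5, Kh4, Kxg4.
White is in check but has 4 legal moves → neither.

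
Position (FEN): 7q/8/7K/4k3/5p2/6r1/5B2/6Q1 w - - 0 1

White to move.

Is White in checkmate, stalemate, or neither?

White to move; white king on h6.
In check: yes, from the black queen on h8.
King squares — g5: attacked by Rg3; h5: attacked by Qh8; g6: attacked by Rg3; g7: attacked by Rg3; h7: attacked by Qh8.
Legal moves for White: none.
In check with no legal moves → checkmate.

checkmate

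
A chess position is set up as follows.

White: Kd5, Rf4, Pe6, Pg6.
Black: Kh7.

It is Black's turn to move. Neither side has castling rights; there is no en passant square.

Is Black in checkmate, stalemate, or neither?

Black to move; black king on h7.
In check: yes, from the white pawn on g6.
Legal moves for Black: Kh8, Kg8, Kg7, Kh6, Kxg6.
Black is in check but has 5 legal moves → neither.

neither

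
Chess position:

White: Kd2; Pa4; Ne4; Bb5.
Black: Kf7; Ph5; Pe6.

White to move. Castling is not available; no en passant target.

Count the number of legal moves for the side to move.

White to move; king on d2.
In check: no.
Legal moves: Be8+, Bd7, Bc6, Ba6, Bc4, Bd3, Be2, Bf1, Nf6, Nd6+, Ng5+, Nc5, Ng3, Nc3, Nf2, Ke3, Kd3, Kc3, Ke2, Kc2, Ke1, Kd1, Kc1, a5.
Count: 24.

24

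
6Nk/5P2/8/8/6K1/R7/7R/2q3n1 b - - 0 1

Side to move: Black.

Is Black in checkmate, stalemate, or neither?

neither

Black to move; black king on h8.
In check: yes, from the white rook on h2.
King squares — g7: available; h7: attacked by Rh2; g8: attacked by Pf7.
Legal moves for Black: Kg7, Nh3, Qh6.
Black is in check but has 3 legal moves → neither.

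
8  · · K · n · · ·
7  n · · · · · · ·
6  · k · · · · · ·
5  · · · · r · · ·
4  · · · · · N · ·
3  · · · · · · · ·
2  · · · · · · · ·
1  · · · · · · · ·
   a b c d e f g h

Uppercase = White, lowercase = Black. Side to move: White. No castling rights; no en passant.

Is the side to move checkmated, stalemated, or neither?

neither

White to move; white king on c8.
In check: yes, from the black knight on a7.
Legal moves for White: Kd8, Kb8, Kd7.
White is in check but has 3 legal moves → neither.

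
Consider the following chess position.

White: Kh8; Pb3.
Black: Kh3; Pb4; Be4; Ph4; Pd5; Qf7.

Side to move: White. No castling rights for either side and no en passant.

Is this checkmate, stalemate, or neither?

stalemate

White to move; white king on h8.
In check: no.
King squares — g7: attacked by Qf7; h7: attacked by Be4; g8: attacked by Qf7.
Legal moves for White: none.
Not in check and no legal moves → stalemate.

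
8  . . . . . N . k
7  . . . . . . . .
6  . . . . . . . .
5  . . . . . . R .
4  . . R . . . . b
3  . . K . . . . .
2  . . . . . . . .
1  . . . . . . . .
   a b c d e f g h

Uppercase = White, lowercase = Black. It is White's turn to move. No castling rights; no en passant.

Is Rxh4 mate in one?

yes

After Rxh4: black king on h8; in check: yes, from the white rook on h4.
King squares — g7: attacked by Rg5; h7: attacked by Rh4; g8: attacked by Rg5.
Black has no legal moves → checkmate.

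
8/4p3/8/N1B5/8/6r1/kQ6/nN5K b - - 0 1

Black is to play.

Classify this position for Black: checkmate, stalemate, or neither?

Black to move; black king on a2.
In check: yes, from the white queen on b2.
King squares — a1: own knight; b1: attacked by Qb2; b2: available; a3: attacked by Nb1; b3: attacked by Qb2.
Legal moves for Black: Kxb2.
Black is in check but has 1 legal move → neither.

neither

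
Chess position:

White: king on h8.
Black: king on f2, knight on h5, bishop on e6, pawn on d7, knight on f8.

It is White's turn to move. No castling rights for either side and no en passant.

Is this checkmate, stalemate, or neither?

stalemate

White to move; white king on h8.
In check: no.
King squares — g7: attacked by Nh5; h7: attacked by Nf8; g8: attacked by Be6.
Legal moves for White: none.
Not in check and no legal moves → stalemate.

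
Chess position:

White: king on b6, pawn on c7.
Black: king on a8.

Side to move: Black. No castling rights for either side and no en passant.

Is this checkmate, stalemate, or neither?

Black to move; black king on a8.
In check: no.
King squares — a7: attacked by Kb6; b7: attacked by Kb6; b8: attacked by Pc7.
Legal moves for Black: none.
Not in check and no legal moves → stalemate.

stalemate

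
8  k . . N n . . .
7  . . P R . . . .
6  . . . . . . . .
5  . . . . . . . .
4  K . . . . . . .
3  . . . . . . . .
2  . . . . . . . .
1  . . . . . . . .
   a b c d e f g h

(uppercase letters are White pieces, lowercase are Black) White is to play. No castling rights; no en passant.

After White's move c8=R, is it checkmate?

After c8=R: black king on a8; in check: yes, from the white rook on c8.
King squares — a7: attacked by Rd7; b7: attacked by Rd7; b8: attacked by Rc8.
Black has no legal moves → checkmate.

yes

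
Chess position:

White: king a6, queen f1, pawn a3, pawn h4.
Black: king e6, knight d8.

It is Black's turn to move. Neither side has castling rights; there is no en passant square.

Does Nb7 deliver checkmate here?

no

After Nb7: white king on a6; in check: no.
White is not in check, so this cannot be checkmate.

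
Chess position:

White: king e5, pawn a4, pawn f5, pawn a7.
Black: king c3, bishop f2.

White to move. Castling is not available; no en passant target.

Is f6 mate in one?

After f6: black king on c3; in check: no.
Black is not in check, so this cannot be checkmate.

no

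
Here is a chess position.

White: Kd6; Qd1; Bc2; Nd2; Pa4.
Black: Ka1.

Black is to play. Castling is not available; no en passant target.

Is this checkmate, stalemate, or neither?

Black to move; black king on a1.
In check: yes, from the white queen on d1.
King squares — b1: attacked by Qd1; a2: available; b2: available.
Legal moves for Black: Kb2, Ka2.
Black is in check but has 2 legal moves → neither.

neither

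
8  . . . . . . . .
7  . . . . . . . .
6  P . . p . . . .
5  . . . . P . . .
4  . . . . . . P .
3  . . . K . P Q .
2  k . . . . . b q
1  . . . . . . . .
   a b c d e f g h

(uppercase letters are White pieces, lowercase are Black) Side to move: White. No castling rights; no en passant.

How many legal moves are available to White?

20

White to move; king on d3.
In check: no.
Legal moves: Qh4, Qf4, Qh3, Qxh2, Qxg2+, Qf2+, Qe1, Ke4, Kd4, Kc4, Ke3, Kc3, Ke2, Kd2, Kc2, exd6, a7, e6, g5, f4.
Count: 20.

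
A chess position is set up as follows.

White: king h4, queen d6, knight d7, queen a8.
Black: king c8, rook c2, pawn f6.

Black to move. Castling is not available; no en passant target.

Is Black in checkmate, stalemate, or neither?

Black to move; black king on c8.
In check: yes, from the white queen on a8.
King squares — b7: attacked by Qa8; c7: attacked by Qd6; d7: attacked by Qd6; b8: attacked by Qd6; d8: attacked by Qa8.
Legal moves for Black: none.
In check with no legal moves → checkmate.

checkmate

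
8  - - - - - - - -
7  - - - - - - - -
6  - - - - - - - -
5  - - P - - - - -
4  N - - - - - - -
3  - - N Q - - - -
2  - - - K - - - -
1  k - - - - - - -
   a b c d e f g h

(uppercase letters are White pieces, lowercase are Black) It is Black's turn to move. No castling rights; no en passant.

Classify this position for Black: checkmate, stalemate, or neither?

Black to move; black king on a1.
In check: no.
King squares — b1: attacked by Nc3; a2: attacked by Nc3; b2: attacked by Na4.
Legal moves for Black: none.
Not in check and no legal moves → stalemate.

stalemate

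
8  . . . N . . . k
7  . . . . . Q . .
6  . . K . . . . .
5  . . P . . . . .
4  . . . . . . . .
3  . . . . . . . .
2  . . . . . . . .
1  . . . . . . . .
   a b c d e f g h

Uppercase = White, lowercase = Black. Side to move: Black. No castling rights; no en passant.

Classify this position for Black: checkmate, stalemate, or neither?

stalemate

Black to move; black king on h8.
In check: no.
King squares — g7: attacked by Qf7; h7: attacked by Qf7; g8: attacked by Qf7.
Legal moves for Black: none.
Not in check and no legal moves → stalemate.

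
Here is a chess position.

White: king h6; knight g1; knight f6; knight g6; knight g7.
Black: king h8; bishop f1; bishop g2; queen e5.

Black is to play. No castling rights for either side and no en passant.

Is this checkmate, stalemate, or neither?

checkmate

Black to move; black king on h8.
In check: yes, from the white knight on g6.
King squares — g7: attacked by Kh6; h7: attacked by Nf6; g8: attacked by Nf6.
Legal moves for Black: none.
In check with no legal moves → checkmate.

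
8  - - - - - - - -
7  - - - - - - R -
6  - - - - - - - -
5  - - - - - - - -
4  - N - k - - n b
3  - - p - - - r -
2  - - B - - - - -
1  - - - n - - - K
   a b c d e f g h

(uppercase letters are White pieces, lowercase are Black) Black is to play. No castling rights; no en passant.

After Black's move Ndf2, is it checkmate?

After Ndf2: white king on h1; in check: yes, from the black knight on f2.
King squares — g1: attacked by Rg3; g2: attacked by Rg3; h2: attacked by Ng4.
White has no legal moves → checkmate.

yes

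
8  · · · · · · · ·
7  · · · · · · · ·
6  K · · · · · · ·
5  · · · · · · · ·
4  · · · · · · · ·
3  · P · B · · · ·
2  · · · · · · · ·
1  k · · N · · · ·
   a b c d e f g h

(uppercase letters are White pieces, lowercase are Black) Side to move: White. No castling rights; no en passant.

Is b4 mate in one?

no

After b4: black king on a1; in check: no.
Black is not in check, so this cannot be checkmate.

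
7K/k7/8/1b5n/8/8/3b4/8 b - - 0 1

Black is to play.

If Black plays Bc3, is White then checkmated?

After Bc3: white king on h8; in check: yes, from the black bishop on c3.
White has 2 legal replies: Kg8, Kh7.
In check but a legal move exists → not checkmate.

no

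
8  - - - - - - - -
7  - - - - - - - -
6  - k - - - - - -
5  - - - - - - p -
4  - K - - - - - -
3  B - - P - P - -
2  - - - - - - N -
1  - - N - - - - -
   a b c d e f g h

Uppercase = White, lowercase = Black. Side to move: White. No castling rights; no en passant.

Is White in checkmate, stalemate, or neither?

neither

White to move; white king on b4.
In check: no.
Legal moves for White: Kc4, Ka4, Kc3, Kb3, Bb2, Nh4, Nf4, Ne3, Ne1, Nb3, Ne2, Na2, f4, d4.
White has 14 legal moves and is not in check → neither.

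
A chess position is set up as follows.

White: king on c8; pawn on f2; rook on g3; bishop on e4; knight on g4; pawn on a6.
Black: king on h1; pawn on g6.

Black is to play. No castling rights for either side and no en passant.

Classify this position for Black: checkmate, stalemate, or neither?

Black to move; black king on h1.
In check: yes, from the white bishop on e4.
King squares — g1: attacked by Rg3; g2: attacked by Rg3; h2: attacked by Ng4.
Legal moves for Black: none.
In check with no legal moves → checkmate.

checkmate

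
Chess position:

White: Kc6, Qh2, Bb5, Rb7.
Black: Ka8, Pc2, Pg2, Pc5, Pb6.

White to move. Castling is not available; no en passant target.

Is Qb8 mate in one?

yes

After Qb8: black king on a8; in check: yes, from the white queen on b8.
King squares — a7: attacked by Rb7; b7: attacked by Kc6; b8: attacked by Rb7.
Black has no legal moves → checkmate.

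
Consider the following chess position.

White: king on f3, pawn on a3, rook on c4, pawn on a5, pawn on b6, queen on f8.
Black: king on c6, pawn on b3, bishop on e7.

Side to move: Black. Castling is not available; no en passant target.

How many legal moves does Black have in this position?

6

Black to move; king on c6.
In check: yes, from the white rook on c4.
Legal moves: Kd7, Kb7, Kd6, Kd5, Kb5, Bc5.
Count: 6.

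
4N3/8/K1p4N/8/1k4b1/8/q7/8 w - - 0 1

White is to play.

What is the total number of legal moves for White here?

White to move; king on a6.
In check: yes, from the black queen on a2.
Legal moves: Kb7, Kb6.
Count: 2.

2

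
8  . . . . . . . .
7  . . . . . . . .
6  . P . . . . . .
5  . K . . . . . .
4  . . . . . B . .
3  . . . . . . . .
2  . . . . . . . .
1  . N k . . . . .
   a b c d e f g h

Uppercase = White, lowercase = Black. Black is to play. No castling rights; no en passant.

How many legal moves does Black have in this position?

Black to move; king on c1.
In check: yes, from the white bishop on f4.
Legal moves: Kc2, Kb2, Kd1, Kxb1.
Count: 4.

4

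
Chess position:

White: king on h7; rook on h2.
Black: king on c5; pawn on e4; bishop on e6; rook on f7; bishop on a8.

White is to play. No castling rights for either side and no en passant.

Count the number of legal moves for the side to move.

White to move; king on h7.
In check: yes, from the black rook on f7.
Legal moves: Kh8, Kg8, Kh6, Kg6.
Count: 4.

4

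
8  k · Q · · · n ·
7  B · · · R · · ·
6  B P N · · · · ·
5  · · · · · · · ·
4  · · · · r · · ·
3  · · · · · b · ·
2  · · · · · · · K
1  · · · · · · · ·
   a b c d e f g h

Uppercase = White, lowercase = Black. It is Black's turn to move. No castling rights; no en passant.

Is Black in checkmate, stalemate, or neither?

checkmate

Black to move; black king on a8.
In check: yes, from the white queen on c8.
King squares — a7: attacked by Pb6; b7: attacked by Ba6; b8: attacked by Nc6.
Legal moves for Black: none.
In check with no legal moves → checkmate.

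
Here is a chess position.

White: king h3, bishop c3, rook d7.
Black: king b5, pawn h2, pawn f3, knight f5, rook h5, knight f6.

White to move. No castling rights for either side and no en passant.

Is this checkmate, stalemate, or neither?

White to move; white king on h3.
In check: yes, from the black rook on h5.
King squares — g2: attacked by Pf3; h2: attacked by Rh5; g3: attacked by Nf5; g4: attacked by Nf6; h4: attacked by Nf5.
Legal moves for White: none.
In check with no legal moves → checkmate.

checkmate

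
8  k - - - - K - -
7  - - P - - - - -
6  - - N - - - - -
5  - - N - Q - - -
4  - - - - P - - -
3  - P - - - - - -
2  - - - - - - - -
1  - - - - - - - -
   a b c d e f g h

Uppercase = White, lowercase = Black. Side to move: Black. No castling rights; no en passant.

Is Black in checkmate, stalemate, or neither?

Black to move; black king on a8.
In check: no.
King squares — a7: attacked by Nc6; b7: attacked by Nc5; b8: attacked by Nc6.
Legal moves for Black: none.
Not in check and no legal moves → stalemate.

stalemate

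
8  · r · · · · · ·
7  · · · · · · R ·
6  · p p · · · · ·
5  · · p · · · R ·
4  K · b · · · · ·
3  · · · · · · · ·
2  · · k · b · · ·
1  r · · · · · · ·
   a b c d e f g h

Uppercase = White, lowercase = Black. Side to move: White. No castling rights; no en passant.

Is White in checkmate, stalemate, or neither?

White to move; white king on a4.
In check: yes, from the black rook on a1.
King squares — a3: attacked by Ra1; b3: attacked by Kc2; b4: attacked by Pc5; a5: attacked by Ra1; b5: attacked by Bc4.
Legal moves for White: none.
In check with no legal moves → checkmate.

checkmate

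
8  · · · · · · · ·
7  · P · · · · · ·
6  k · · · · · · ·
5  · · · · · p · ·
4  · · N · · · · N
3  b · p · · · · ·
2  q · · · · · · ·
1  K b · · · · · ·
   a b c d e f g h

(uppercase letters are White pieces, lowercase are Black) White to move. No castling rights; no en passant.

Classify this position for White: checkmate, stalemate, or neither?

White to move; white king on a1.
In check: yes, from the black queen on a2.
King squares — b1: attacked by Qa2; a2: attacked by Bb1; b2: attacked by Qa2.
Legal moves for White: none.
In check with no legal moves → checkmate.

checkmate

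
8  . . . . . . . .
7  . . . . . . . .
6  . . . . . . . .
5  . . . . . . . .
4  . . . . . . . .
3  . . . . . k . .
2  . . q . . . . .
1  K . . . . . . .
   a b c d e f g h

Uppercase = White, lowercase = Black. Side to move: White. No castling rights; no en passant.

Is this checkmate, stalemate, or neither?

White to move; white king on a1.
In check: no.
King squares — b1: attacked by Qc2; a2: attacked by Qc2; b2: attacked by Qc2.
Legal moves for White: none.
Not in check and no legal moves → stalemate.

stalemate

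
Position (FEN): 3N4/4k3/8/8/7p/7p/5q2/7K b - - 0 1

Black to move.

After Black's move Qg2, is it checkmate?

After Qg2: white king on h1; in check: yes, from the black queen on g2.
King squares — g1: attacked by Qg2; g2: attacked by Ph3; h2: attacked by Qg2.
White has no legal moves → checkmate.

yes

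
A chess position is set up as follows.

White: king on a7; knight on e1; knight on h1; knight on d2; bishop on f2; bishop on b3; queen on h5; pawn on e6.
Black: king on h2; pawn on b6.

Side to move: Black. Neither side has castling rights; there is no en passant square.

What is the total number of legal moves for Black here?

Black to move; king on h2.
In check: yes, from the white queen on h5.
Legal moves: none.
Count: 0.

0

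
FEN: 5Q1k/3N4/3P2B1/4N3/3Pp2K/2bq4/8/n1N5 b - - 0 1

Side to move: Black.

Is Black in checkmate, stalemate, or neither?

Black to move; black king on h8.
In check: yes, from the white queen on f8.
King squares — g7: attacked by Qf8; h7: attacked by Bg6; g8: attacked by Qf8.
Legal moves for Black: none.
In check with no legal moves → checkmate.

checkmate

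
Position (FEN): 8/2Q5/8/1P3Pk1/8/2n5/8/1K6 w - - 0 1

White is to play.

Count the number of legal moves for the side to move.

5

White to move; king on b1.
In check: yes, from the black knight on c3.
Legal moves: Kc2, Kb2, Kc1, Ka1, Qxc3.
Count: 5.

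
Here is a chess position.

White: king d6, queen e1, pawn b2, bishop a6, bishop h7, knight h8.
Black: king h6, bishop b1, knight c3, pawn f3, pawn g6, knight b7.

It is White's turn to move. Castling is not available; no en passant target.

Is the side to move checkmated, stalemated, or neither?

White to move; white king on d6.
In check: yes, from the black knight on b7.
King squares — c5: attacked by Nb7; d5: attacked by Nc3; e5: available; c6: available; e6: available; c7: available; d7: available; e7: available.
Legal moves for White: Ke7, Kd7, Kc7, Ke6, Kc6, Ke5, Bxb7.
White is in check but has 7 legal moves → neither.

neither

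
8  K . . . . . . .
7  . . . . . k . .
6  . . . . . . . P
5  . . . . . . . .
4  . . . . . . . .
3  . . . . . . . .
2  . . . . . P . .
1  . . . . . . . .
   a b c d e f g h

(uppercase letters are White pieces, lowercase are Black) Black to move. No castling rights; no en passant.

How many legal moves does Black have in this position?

Black to move; king on f7.
In check: no.
Legal moves: Kg8, Kf8, Ke8, Ke7, Kg6, Kf6, Ke6.
Count: 7.

7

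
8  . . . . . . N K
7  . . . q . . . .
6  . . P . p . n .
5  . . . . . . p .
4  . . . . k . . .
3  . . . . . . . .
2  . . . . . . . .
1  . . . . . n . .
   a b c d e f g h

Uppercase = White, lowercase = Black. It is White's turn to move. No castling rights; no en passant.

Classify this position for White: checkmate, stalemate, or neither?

White to move; white king on h8.
In check: yes, from the black knight on g6.
King squares — g7: attacked by Qd7; h7: attacked by Qd7; g8: own knight.
Legal moves for White: none.
In check with no legal moves → checkmate.

checkmate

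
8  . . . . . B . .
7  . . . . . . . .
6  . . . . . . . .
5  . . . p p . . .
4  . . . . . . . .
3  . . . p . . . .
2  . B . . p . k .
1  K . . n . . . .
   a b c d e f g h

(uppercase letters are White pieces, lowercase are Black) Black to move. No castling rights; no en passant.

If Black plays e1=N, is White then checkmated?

no

After e1=N: white king on a1; in check: no.
White is not in check, so this cannot be checkmate.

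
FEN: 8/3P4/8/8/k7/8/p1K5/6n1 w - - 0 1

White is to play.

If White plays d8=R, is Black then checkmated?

After d8=R: black king on a4; in check: no.
Black is not in check, so this cannot be checkmate.

no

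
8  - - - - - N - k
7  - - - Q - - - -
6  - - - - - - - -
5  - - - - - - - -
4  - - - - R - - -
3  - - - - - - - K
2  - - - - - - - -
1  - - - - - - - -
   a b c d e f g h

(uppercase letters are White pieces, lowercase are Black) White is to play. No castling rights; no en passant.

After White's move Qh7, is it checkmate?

After Qh7: black king on h8; in check: yes, from the white queen on h7.
King squares — g7: attacked by Qh7; h7: attacked by Nf8; g8: attacked by Qh7.
Black has no legal moves → checkmate.

yes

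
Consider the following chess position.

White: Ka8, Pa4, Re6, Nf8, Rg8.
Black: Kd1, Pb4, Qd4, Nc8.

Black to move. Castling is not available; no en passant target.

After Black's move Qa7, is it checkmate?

After Qa7: white king on a8; in check: yes, from the black queen on a7.
King squares — a7: attacked by Nc8; b7: attacked by Qa7; b8: attacked by Qa7.
White has no legal moves → checkmate.

yes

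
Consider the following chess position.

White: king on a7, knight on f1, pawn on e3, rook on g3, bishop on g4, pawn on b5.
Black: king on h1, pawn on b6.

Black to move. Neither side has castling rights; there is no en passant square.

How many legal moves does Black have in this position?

0

Black to move; king on h1.
In check: no.
Legal moves: none.
Count: 0.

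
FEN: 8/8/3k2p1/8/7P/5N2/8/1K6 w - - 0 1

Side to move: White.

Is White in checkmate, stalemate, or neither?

White to move; white king on b1.
In check: no.
Legal moves for White: Ng5, Ne5, Nd4, Nh2, Nd2, Ng1, Ne1, Kc2, Kb2, Ka2, Kc1, Ka1, h5.
White has 13 legal moves and is not in check → neither.

neither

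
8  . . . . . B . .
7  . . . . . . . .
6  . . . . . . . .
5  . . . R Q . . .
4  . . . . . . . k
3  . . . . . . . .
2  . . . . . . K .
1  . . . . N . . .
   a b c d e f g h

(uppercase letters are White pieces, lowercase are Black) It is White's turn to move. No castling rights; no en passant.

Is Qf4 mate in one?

yes

After Qf4: black king on h4; in check: yes, from the white queen on f4.
King squares — g3: attacked by Kg2; h3: attacked by Kg2; g4: attacked by Qf4; g5: attacked by Qf4; h5: attacked by Rd5.
Black has no legal moves → checkmate.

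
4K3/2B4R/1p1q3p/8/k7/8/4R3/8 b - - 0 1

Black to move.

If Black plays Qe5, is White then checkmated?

no

After Qe5: white king on e8; in check: yes, from the black queen on e5.
White has 7 legal replies: Kf8, Kd8, Kf7, Kd7, Re7, Bxe5, Rxe5.
In check but a legal move exists → not checkmate.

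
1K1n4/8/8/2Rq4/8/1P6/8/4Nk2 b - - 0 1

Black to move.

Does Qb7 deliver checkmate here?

yes

After Qb7: white king on b8; in check: yes, from the black queen on b7.
King squares — a7: attacked by Qb7; b7: attacked by Nd8; c7: attacked by Qb7; a8: attacked by Qb7; c8: attacked by Qb7.
White has no legal moves → checkmate.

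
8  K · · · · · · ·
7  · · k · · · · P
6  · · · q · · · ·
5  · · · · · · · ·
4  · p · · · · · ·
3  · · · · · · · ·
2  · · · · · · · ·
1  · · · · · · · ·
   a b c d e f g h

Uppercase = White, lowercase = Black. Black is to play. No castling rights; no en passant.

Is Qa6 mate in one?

After Qa6: white king on a8; in check: yes, from the black queen on a6.
King squares — a7: attacked by Qa6; b7: attacked by Qa6; b8: attacked by Kc7.
White has no legal moves → checkmate.

yes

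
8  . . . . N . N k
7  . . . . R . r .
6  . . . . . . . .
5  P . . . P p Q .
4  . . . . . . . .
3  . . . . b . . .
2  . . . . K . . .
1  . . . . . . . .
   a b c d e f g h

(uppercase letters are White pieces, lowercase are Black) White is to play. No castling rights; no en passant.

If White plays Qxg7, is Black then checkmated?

yes

After Qxg7: black king on h8; in check: yes, from the white queen on g7.
King squares — g7: attacked by Re7; h7: attacked by Qg7; g8: attacked by Qg7.
Black has no legal moves → checkmate.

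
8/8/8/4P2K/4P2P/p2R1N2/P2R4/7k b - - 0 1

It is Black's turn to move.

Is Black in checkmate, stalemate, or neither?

Black to move; black king on h1.
In check: no.
King squares — g1: attacked by Nf3; g2: attacked by Rd2; h2: attacked by Rd2.
Legal moves for Black: none.
Not in check and no legal moves → stalemate.

stalemate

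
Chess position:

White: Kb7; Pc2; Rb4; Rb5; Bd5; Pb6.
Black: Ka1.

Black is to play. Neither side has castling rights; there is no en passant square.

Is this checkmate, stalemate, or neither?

stalemate

Black to move; black king on a1.
In check: no.
King squares — b1: attacked by Rb4; a2: attacked by Bd5; b2: attacked by Rb4.
Legal moves for Black: none.
Not in check and no legal moves → stalemate.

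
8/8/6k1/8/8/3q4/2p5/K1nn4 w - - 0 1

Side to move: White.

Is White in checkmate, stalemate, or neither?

stalemate

White to move; white king on a1.
In check: no.
King squares — b1: attacked by Pc2; a2: attacked by Nc1; b2: attacked by Nd1.
Legal moves for White: none.
Not in check and no legal moves → stalemate.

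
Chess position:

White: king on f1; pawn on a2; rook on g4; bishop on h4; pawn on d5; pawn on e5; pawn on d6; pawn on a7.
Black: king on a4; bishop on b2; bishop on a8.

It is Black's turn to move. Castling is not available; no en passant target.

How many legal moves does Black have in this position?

Black to move; king on a4.
In check: yes, from the white rook on g4.
Legal moves: Kb5, Ka5, Ka3, Bd4.
Count: 4.

4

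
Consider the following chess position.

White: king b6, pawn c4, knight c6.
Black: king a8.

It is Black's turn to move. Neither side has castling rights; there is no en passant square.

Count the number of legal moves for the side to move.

Black to move; king on a8.
In check: no.
Legal moves: none.
Count: 0.

0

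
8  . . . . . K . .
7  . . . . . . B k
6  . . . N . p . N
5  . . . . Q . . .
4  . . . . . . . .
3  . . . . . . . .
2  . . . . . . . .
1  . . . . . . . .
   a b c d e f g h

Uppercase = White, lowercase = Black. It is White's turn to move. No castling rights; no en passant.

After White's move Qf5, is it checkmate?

yes

After Qf5: black king on h7; in check: yes, from the white queen on f5.
King squares — g6: attacked by Qf5; h6: attacked by Bg7; g7: attacked by Kf8; g8: attacked by Nh6; h8: attacked by Bg7.
Black has no legal moves → checkmate.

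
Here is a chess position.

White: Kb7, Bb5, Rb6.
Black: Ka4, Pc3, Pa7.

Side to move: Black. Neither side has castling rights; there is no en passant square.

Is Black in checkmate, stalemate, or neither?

neither

Black to move; black king on a4.
In check: yes, from the white bishop on b5.
Legal moves for Black: Ka5, Kb4, Kb3, Ka3.
Black is in check but has 4 legal moves → neither.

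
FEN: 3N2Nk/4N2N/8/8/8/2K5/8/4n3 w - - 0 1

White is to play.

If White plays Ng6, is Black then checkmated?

no

After Ng6: black king on h8; in check: yes, from the white knight on g6.
Black has 3 legal replies: Kxg8, Kxh7, Kg7.
In check but a legal move exists → not checkmate.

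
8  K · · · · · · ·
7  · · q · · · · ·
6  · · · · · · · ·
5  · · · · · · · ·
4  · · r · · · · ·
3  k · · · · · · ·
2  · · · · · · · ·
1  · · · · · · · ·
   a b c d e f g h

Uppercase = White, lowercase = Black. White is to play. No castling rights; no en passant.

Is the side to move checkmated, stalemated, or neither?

White to move; white king on a8.
In check: no.
King squares — a7: attacked by Qc7; b7: attacked by Qc7; b8: attacked by Qc7.
Legal moves for White: none.
Not in check and no legal moves → stalemate.

stalemate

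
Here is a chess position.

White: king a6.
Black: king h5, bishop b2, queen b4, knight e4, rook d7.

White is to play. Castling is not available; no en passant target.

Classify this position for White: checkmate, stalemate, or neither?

White to move; white king on a6.
In check: no.
King squares — a5: attacked by Qb4; b5: attacked by Qb4; b6: attacked by Qb4; a7: attacked by Rd7; b7: attacked by Qb4.
Legal moves for White: none.
Not in check and no legal moves → stalemate.

stalemate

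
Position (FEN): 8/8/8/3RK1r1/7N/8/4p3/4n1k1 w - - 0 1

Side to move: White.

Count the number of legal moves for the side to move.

7

White to move; king on e5.
In check: yes, from the black rook on g5.
Legal moves: Kf6, Ke6, Kd6, Kf4, Ke4, Kd4, Nf5.
Count: 7.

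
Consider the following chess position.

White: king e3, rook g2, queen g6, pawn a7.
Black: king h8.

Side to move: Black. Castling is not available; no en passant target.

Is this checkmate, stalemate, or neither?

Black to move; black king on h8.
In check: no.
King squares — g7: attacked by Qg6; h7: attacked by Qg6; g8: attacked by Qg6.
Legal moves for Black: none.
Not in check and no legal moves → stalemate.

stalemate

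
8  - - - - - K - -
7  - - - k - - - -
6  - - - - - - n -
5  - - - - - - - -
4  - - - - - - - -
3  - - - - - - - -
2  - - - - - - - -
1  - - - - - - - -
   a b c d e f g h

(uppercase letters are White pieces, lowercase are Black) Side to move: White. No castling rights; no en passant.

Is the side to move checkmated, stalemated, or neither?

neither

White to move; white king on f8.
In check: yes, from the black knight on g6.
Legal moves for White: Kg8, Kg7, Kf7.
White is in check but has 3 legal moves → neither.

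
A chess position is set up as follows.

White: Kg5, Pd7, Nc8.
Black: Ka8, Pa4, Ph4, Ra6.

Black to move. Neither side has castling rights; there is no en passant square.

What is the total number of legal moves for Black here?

13

Black to move; king on a8.
In check: no.
Legal moves: Kb8, Kb7, Ra7, Rh6, Rg6+, Rf6, Re6, Rd6, Rc6, Rb6, Ra5+, h3, a3.
Count: 13.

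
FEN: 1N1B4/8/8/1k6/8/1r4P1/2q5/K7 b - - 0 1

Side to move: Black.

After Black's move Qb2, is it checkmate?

After Qb2: white king on a1; in check: yes, from the black queen on b2.
King squares — b1: attacked by Qb2; a2: attacked by Qb2; b2: attacked by Rb3.
White has no legal moves → checkmate.

yes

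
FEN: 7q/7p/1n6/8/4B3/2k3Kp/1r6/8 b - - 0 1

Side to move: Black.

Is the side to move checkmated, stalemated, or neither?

neither

Black to move; black king on c3.
In check: no.
Legal moves for Black include: Qg8+, Qf8, Qe8, Qd8, Qc8, Qb8+, Qa8, Qg7+, Qf6, Qe5+, Qd4, Nc8, Na8, Nd7, Nd5, Nc4, Na4, Kd4, ... (list truncated; more exist).
Black has legal moves and is not in check → neither.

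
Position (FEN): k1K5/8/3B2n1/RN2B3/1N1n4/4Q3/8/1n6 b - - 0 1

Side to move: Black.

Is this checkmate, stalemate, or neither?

checkmate

Black to move; black king on a8.
In check: yes, from the white rook on a5.
King squares — a7: attacked by Ra5; b7: attacked by Kc8; b8: attacked by Bd6.
Legal moves for Black: none.
In check with no legal moves → checkmate.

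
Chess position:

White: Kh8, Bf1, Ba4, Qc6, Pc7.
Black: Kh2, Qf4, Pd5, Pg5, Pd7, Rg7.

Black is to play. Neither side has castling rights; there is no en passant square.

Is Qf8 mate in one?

After Qf8: white king on h8; in check: yes, from the black queen on f8.
King squares — g7: attacked by Qf8; h7: attacked by Rg7; g8: attacked by Rg7.
White has no legal moves → checkmate.

yes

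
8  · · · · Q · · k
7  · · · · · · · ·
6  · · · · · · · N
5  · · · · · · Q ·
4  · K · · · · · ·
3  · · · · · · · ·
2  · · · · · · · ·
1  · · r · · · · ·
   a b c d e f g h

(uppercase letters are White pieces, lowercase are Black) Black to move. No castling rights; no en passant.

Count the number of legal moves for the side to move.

1

Black to move; king on h8.
In check: yes, from the white queen on e8.
Legal moves: Kh7.
Count: 1.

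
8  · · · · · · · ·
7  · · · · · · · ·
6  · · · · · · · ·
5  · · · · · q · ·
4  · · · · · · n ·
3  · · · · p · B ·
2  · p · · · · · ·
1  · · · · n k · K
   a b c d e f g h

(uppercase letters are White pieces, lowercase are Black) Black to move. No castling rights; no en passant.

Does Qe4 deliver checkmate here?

After Qe4: white king on h1; in check: yes, from the black queen on e4.
King squares — g1: attacked by Kf1; g2: attacked by Ne1; h2: attacked by Ng4.
White has no legal moves → checkmate.

yes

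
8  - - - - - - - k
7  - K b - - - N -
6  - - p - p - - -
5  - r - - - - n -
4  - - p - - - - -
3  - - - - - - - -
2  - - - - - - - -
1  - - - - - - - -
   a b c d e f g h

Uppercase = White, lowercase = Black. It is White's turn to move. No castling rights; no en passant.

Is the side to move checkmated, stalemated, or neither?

neither

White to move; white king on b7.
In check: yes, from the black rook on b5.
King squares — a6: available; b6: attacked by Rb5; c6: available; a7: available; c7: available; a8: available; b8: attacked by Rb5; c8: available.
Legal moves for White: Kc8, Ka8, Kxc7, Ka7, Kxc6, Ka6.
White is in check but has 6 legal moves → neither.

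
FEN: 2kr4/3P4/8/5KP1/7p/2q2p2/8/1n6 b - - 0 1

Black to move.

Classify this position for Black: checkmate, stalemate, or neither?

neither

Black to move; black king on c8.
In check: yes, from the white pawn on d7.
Legal moves for Black: Kb8, Kxd7, Kc7, Kb7, Rxd7.
Black is in check but has 5 legal moves → neither.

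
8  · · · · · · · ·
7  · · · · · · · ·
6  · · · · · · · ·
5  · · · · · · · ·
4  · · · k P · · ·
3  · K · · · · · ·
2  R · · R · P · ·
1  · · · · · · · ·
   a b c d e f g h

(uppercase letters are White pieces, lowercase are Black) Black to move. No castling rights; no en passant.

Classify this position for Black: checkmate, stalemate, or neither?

neither

Black to move; black king on d4.
In check: yes, from the white rook on d2.
King squares — c3: attacked by Kb3; d3: attacked by Rd2; e3: attacked by Pf2; c4: attacked by Kb3; e4: available; c5: available; d5: attacked by Rd2; e5: available.
Legal moves for Black: Ke5, Kc5, Kxe4.
Black is in check but has 3 legal moves → neither.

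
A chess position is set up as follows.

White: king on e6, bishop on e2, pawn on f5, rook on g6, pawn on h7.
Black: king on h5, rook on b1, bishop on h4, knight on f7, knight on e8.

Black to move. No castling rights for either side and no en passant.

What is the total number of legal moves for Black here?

Black to move; king on h5.
In check: yes, from the white bishop on e2.
Legal moves: none.
Count: 0.

0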